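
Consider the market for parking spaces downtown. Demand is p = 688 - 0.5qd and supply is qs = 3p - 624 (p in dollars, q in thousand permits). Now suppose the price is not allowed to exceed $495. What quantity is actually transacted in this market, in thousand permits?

576

Rearranging demand gives qd = 1376 - 2p. In a free market, 1376 - 2p = 3p - 624 gives the equilibrium p* = 400, q* = 576.
Since 495 is above p* = 400, the ceiling does not bind and the free-market outcome prevails.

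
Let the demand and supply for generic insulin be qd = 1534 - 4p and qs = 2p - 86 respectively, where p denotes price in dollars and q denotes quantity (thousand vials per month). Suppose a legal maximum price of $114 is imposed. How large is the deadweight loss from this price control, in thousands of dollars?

36504

Without the control the market clears where 1534 - 4p = 2p - 86, i.e. p* = 270 and q* = 454.
The ceiling of 114 is below the equilibrium price 270, so it binds.
At p = 114: qd = 1534 - 4·114 = 1078 and qs = 2·114 - 86 = 142.
Quantity traded falls to 142. At q = 142 the demand price is (1534 - 142)/4 = 348 and the supply price is (86 + 142)/2 = 114.
Deadweight loss = ½ · (348 - 114) · (454 - 142) = ½ · 234 · 312 = 36504.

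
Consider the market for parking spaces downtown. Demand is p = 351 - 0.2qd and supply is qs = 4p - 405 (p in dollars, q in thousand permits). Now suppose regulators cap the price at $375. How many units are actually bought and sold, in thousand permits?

555

Rearranging demand gives qd = 1755 - 5p. In a free market, 1755 - 5p = 4p - 405 gives the equilibrium p* = 240, q* = 555.
The ceiling of 375 is above the equilibrium price 240, so it is not binding; the market clears at p* = 240, q* = 555.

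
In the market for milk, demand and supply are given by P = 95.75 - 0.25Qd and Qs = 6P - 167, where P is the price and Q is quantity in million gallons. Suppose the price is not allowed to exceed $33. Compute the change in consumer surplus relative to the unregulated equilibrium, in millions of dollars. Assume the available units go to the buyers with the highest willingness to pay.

-1496

Rearranging demand gives Qd = 383 - 4P. Equilibrium: 383 - 4P = 6P - 167, so 550 = 10P and P* = 55, Q* = 163.
Since 33 < 55, the ceiling is binding.
At P = 33: Qd = 383 - 4·33 = 251 and Qs = 6·33 - 167 = 31.
Consumer surplus without the control is ½ · (95.75 - 55) · 163 = 3321.125.
With the ceiling, 31 units are sold at 33 (assume they go to the highest-value buyers). The demand price at Q = 31 is 88, so CS = ½ · [(95.75 - 33) + (88 - 33)] · 31 = 1825.125.
Change in consumer surplus = 1825.125 - 3321.125 = -1496.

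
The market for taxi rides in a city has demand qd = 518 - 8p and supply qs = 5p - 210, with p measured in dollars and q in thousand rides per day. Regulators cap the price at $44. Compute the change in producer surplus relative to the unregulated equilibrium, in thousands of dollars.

Without the control the market clears where 518 - 8p = 5p - 210, i.e. p* = 56 and q* = 70.
Because the ceiling (44) lies below the market-clearing price, it is binding.
At p = 44: qd = 518 - 8·44 = 166 and qs = 5·44 - 210 = 10.
Producer surplus without the control is ½ · (56 - 42) · 70 = 490.
With the ceiling, producers sell 10 units at 44, so PS = ½ · (44 - 42) · 10 = 10.
Change in producer surplus = 10 - 490 = -480.

-480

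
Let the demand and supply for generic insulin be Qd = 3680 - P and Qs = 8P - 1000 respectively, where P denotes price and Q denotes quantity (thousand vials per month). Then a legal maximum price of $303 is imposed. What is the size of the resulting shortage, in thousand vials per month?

Setting quantity demanded equal to quantity supplied, 3680 - P = 8P - 1000, gives P* = 520 and Q* = 3160.
Since 303 < 520, the ceiling is binding.
At P = 303: Qd = 3680 - 303 = 3377 and Qs = 8·303 - 1000 = 1424.
Shortage = Qd - Qs = 3377 - 1424 = 1953.

1953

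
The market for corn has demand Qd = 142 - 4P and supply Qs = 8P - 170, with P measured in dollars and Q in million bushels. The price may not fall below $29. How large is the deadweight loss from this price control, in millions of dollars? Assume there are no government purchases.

27

Without the control the market clears where 142 - 4P = 8P - 170, i.e. P* = 26 and Q* = 38.
Because the floor (29) lies above the market-clearing price, it is binding.
At P = 29: Qd = 142 - 4·29 = 26 and Qs = 8·29 - 170 = 62.
Quantity traded falls to 26. At Q = 26 the demand price is (142 - 26)/4 = 29 and the supply price is (170 + 26)/8 = 24.5.
Deadweight loss = ½ · (29 - 24.5) · (38 - 26) = ½ · 4.5 · 12 = 27.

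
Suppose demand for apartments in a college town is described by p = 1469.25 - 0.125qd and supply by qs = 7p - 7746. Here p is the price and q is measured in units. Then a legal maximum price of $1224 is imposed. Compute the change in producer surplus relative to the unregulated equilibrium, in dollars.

-82688

Rearranging demand gives qd = 11754 - 8p. Without the control the market clears where 11754 - 8p = 7p - 7746, i.e. p* = 1300 and q* = 1354.
Because the ceiling (1224) lies below the market-clearing price, it is binding.
At p = 1224: qd = 11754 - 8·1224 = 1962 and qs = 7·1224 - 7746 = 822.
Producer surplus without the control is ½ · (1300 - 7746/7) · 1354 = 916658/7.
With the ceiling, producers sell 822 units at 1224, so PS = ½ · (1224 - 7746/7) · 822 = 337842/7.
Change in producer surplus = 337842/7 - 916658/7 = -82688.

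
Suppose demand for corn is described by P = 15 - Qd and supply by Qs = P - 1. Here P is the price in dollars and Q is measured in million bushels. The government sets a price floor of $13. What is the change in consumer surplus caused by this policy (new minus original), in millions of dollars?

-22.5

Rearranging demand gives Qd = 15 - P. Equilibrium: 15 - P = P - 1, so 16 = 2P and P* = 8, Q* = 7.
Because the floor (13) lies above the market-clearing price, it is binding.
At P = 13: Qd = 15 - 13 = 2 and Qs = 13 - 1 = 12.
Consumer surplus without the control is ½ · (15 - 8) · 7 = 24.5.
With the floor, consumers buy 2 units at 13, so CS = ½ · (15 - 13) · 2 = 2.
Change in consumer surplus = 2 - 24.5 = -22.5.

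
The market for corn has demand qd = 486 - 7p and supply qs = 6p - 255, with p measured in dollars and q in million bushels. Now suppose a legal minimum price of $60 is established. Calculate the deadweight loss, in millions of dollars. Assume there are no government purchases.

68.25

Setting quantity demanded equal to quantity supplied, 486 - 7p = 6p - 255, gives p* = 57 and q* = 87.
The floor of 60 is above the equilibrium price 57, so it binds.
At p = 60: qd = 486 - 7·60 = 66 and qs = 6·60 - 255 = 105.
Quantity traded falls to 66. At q = 66 the demand price is (486 - 66)/7 = 60 and the supply price is (255 + 66)/6 = 53.5.
Deadweight loss = ½ · (60 - 53.5) · (87 - 66) = ½ · 6.5 · 21 = 68.25.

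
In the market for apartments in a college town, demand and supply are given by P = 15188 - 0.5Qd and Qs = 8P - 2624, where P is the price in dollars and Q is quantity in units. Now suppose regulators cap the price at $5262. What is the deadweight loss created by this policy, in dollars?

Rearranging demand gives Qd = 30376 - 2P. Setting quantity demanded equal to quantity supplied, 30376 - 2P = 8P - 2624, gives P* = 3300 and Q* = 23776.
The ceiling of 5262 is above the equilibrium price 3300, so it is not binding; the market clears at P* = 3300, Q* = 23776.
Since the control does not bind, no trades are prevented and deadweight loss is zero.

0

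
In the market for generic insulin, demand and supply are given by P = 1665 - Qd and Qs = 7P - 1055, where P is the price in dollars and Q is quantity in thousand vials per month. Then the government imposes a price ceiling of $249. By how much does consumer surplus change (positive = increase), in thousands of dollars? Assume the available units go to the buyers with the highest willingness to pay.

-140276.5

Rearranging demand gives Qd = 1665 - P. Equilibrium: 1665 - P = 7P - 1055, so 2720 = 8P and P* = 340, Q* = 1325.
Because the ceiling (249) lies below the market-clearing price, it is binding.
At P = 249: Qd = 1665 - 249 = 1416 and Qs = 7·249 - 1055 = 688.
Consumer surplus without the control is ½ · (1665 - 340) · 1325 = 877812.5.
With the ceiling, 688 units are sold at 249 (assume they go to the highest-value buyers). The demand price at Q = 688 is 977, so CS = ½ · [(1665 - 249) + (977 - 249)] · 688 = 737536.
Change in consumer surplus = 737536 - 877812.5 = -140276.5.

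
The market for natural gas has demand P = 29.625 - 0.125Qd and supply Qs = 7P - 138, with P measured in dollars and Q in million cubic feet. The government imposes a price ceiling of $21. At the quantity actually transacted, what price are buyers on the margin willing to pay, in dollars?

28.5

Rearranging demand gives Qd = 237 - 8P. In a free market, 237 - 8P = 7P - 138 gives the equilibrium P* = 25, Q* = 37.
Since 21 < 25, the ceiling is binding.
At P = 21: Qd = 237 - 8·21 = 69 and Qs = 7·21 - 138 = 9.
Only 9 units reach the market. On the demand curve, the marginal buyer's willingness to pay at Q = 9 is (237 - 9)/8 = 28.5.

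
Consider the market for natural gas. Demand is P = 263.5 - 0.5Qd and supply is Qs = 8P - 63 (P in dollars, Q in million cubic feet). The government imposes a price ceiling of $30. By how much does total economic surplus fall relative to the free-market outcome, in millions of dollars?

16820

Rearranging demand gives Qd = 527 - 2P. Equilibrium: 527 - 2P = 8P - 63, so 590 = 10P and P* = 59, Q* = 409.
The ceiling of 30 is below the equilibrium price 59, so it binds.
At P = 30: Qd = 527 - 2·30 = 467 and Qs = 8·30 - 63 = 177.
Quantity traded falls to 177. At Q = 177 the demand price is (527 - 177)/2 = 175 and the supply price is (63 + 177)/8 = 30.
Deadweight loss = ½ · (175 - 30) · (409 - 177) = ½ · 145 · 232 = 16820.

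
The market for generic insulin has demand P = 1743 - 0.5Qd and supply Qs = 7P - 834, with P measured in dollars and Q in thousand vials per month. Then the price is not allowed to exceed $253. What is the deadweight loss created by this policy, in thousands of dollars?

Rearranging demand gives Qd = 3486 - 2P. In a free market, 3486 - 2P = 7P - 834 gives the equilibrium P* = 480, Q* = 2526.
The ceiling of 253 is below the equilibrium price 480, so it binds.
At P = 253: Qd = 3486 - 2·253 = 2980 and Qs = 7·253 - 834 = 937.
Quantity traded falls to 937. At Q = 937 the demand price is (3486 - 937)/2 = 1274.5 and the supply price is (834 + 937)/7 = 253.
Deadweight loss = ½ · (1274.5 - 253) · (2526 - 937) = ½ · 1021.5 · 1589 = 811581.75.

811581.75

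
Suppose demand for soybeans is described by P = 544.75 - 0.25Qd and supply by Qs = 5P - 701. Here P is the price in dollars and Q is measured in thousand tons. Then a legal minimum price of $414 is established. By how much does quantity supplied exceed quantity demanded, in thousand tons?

Rearranging demand gives Qd = 2179 - 4P. Without the control the market clears where 2179 - 4P = 5P - 701, i.e. P* = 320 and Q* = 899.
Because the floor (414) lies above the market-clearing price, it is binding.
At P = 414: Qd = 2179 - 4·414 = 523 and Qs = 5·414 - 701 = 1369.
Surplus = Qs - Qd = 1369 - 523 = 846.

846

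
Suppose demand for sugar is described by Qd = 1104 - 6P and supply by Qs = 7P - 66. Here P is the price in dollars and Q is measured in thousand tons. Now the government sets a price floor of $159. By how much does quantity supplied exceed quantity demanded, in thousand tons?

897

Without the control the market clears where 1104 - 6P = 7P - 66, i.e. P* = 90 and Q* = 564.
The floor of 159 is above the equilibrium price 90, so it binds.
At P = 159: Qd = 1104 - 6·159 = 150 and Qs = 7·159 - 66 = 1047.
Surplus = Qs - Qd = 1047 - 150 = 897.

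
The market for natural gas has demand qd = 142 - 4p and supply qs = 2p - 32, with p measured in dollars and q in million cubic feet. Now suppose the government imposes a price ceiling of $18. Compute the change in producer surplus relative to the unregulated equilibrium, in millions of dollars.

-165

Without the control the market clears where 142 - 4p = 2p - 32, i.e. p* = 29 and q* = 26.
Because the ceiling (18) lies below the market-clearing price, it is binding.
At p = 18: qd = 142 - 4·18 = 70 and qs = 2·18 - 32 = 4.
Producer surplus without the control is ½ · (29 - 16) · 26 = 169.
With the ceiling, producers sell 4 units at 18, so PS = ½ · (18 - 16) · 4 = 4.
Change in producer surplus = 4 - 169 = -165.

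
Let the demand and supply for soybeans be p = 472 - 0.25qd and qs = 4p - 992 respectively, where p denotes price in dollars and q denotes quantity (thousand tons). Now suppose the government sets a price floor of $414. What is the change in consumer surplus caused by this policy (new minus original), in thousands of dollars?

Rearranging demand gives qd = 1888 - 4p. In a free market, 1888 - 4p = 4p - 992 gives the equilibrium p* = 360, q* = 448.
Since 414 > 360, the floor is binding.
At p = 414: qd = 1888 - 4·414 = 232 and qs = 4·414 - 992 = 664.
Consumer surplus without the control is ½ · (472 - 360) · 448 = 25088.
With the floor, consumers buy 232 units at 414, so CS = ½ · (472 - 414) · 232 = 6728.
Change in consumer surplus = 6728 - 25088 = -18360.

-18360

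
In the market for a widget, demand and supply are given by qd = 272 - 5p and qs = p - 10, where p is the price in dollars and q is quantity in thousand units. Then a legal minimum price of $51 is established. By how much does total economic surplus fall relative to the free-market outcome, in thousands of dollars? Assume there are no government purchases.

240

In a free market, 272 - 5p = p - 10 gives the equilibrium p* = 47, q* = 37.
Because the floor (51) lies above the market-clearing price, it is binding.
At p = 51: qd = 272 - 5·51 = 17 and qs = 51 - 10 = 41.
Quantity traded falls to 17. At q = 17 the demand price is (272 - 17)/5 = 51 and the supply price is 10 + 17 = 27.
Deadweight loss = ½ · (51 - 27) · (37 - 17) = ½ · 24 · 20 = 240.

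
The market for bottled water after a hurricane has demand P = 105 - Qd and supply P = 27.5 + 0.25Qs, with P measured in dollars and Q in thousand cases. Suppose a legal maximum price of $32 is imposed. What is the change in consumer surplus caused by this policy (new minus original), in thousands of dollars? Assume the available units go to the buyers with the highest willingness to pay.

Rearranging demand gives Qd = 105 - P; rearranging supply gives Qs = 4P - 110. In a free market, 105 - P = 4P - 110 gives the equilibrium P* = 43, Q* = 62.
Because the ceiling (32) lies below the market-clearing price, it is binding.
At P = 32: Qd = 105 - 32 = 73 and Qs = 4·32 - 110 = 18.
Consumer surplus without the control is ½ · (105 - 43) · 62 = 1922.
With the ceiling, 18 units are sold at 32 (assume they go to the highest-value buyers). The demand price at Q = 18 is 87, so CS = ½ · [(105 - 32) + (87 - 32)] · 18 = 1152.
Change in consumer surplus = 1152 - 1922 = -770.

-770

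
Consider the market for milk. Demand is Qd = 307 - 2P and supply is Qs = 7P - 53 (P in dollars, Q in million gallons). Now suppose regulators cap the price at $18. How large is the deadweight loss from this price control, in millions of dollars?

7623

In a free market, 307 - 2P = 7P - 53 gives the equilibrium P* = 40, Q* = 227.
Because the ceiling (18) lies below the market-clearing price, it is binding.
At P = 18: Qd = 307 - 2·18 = 271 and Qs = 7·18 - 53 = 73.
Quantity traded falls to 73. At Q = 73 the demand price is (307 - 73)/2 = 117 and the supply price is (53 + 73)/7 = 18.
Deadweight loss = ½ · (117 - 18) · (227 - 73) = ½ · 99 · 154 = 7623.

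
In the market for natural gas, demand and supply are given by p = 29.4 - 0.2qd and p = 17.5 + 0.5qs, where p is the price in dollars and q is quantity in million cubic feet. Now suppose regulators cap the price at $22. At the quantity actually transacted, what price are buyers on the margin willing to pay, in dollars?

Rearranging demand gives qd = 147 - 5p; rearranging supply gives qs = 2p - 35. In a free market, 147 - 5p = 2p - 35 gives the equilibrium p* = 26, q* = 17.
Because the ceiling (22) lies below the market-clearing price, it is binding.
At p = 22: qd = 147 - 5·22 = 37 and qs = 2·22 - 35 = 9.
Only 9 units reach the market. On the demand curve, the marginal buyer's willingness to pay at q = 9 is (147 - 9)/5 = 27.6.

27.6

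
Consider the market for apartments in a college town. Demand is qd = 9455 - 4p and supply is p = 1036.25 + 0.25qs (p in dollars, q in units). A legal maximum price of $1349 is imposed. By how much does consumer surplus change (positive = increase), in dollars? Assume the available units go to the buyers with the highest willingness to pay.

192699

Rearranging supply gives qs = 4p - 4145. Without the control the market clears where 9455 - 4p = 4p - 4145, i.e. p* = 1700 and q* = 2655.
Because the ceiling (1349) lies below the market-clearing price, it is binding.
At p = 1349: qd = 9455 - 4·1349 = 4059 and qs = 4·1349 - 4145 = 1251.
Consumer surplus without the control is ½ · (2363.75 - 1700) · 2655 = 881128.125.
With the ceiling, 1251 units are sold at 1349 (assume they go to the highest-value buyers). The demand price at q = 1251 is 2051, so CS = ½ · [(2363.75 - 1349) + (2051 - 1349)] · 1251 = 1073827.125.
Change in consumer surplus = 1073827.125 - 881128.125 = 192699.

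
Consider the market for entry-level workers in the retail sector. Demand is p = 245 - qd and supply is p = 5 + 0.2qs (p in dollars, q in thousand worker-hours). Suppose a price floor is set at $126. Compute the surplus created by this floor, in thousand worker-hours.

486

Rearranging demand gives qd = 245 - p; rearranging supply gives qs = 5p - 25. Setting quantity demanded equal to quantity supplied, 245 - p = 5p - 25, gives p* = 45 and q* = 200.
Since 126 > 45, the floor is binding.
At p = 126: qd = 245 - 126 = 119 and qs = 5·126 - 25 = 605.
Surplus = qs - qd = 605 - 119 = 486.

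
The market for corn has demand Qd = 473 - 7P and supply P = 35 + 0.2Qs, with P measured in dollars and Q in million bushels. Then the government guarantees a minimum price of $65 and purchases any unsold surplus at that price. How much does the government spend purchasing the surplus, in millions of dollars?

8580

Rearranging supply gives Qs = 5P - 175. Equilibrium: 473 - 7P = 5P - 175, so 648 = 12P and P* = 54, Q* = 95.
The floor of 65 is above the equilibrium price 54, so it binds.
At P = 65: Qd = 473 - 7·65 = 18 and Qs = 5·65 - 175 = 150.
Surplus = Qs - Qd = 132.
Government expenditure = surplus × support price = 132 × 65 = 8580.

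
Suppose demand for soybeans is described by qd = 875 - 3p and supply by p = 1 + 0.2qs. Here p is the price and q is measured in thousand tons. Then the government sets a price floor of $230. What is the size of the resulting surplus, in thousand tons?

Rearranging supply gives qs = 5p - 5. Setting quantity demanded equal to quantity supplied, 875 - 3p = 5p - 5, gives p* = 110 and q* = 545.
Because the floor (230) lies above the market-clearing price, it is binding.
At p = 230: qd = 875 - 3·230 = 185 and qs = 5·230 - 5 = 1145.
Surplus = qs - qd = 1145 - 185 = 960.

960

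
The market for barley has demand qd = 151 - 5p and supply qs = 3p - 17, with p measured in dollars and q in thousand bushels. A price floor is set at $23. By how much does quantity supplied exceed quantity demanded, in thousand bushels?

Setting quantity demanded equal to quantity supplied, 151 - 5p = 3p - 17, gives p* = 21 and q* = 46.
The floor of 23 is above the equilibrium price 21, so it binds.
At p = 23: qd = 151 - 5·23 = 36 and qs = 3·23 - 17 = 52.
Surplus = qs - qd = 52 - 36 = 16.

16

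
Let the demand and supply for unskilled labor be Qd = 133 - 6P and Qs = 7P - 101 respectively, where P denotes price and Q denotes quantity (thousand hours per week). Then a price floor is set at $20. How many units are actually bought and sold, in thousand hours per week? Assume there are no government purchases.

13

Equilibrium: 133 - 6P = 7P - 101, so 234 = 13P and P* = 18, Q* = 25.
Since 20 > 18, the floor is binding.
At P = 20: Qd = 133 - 6·20 = 13 and Qs = 7·20 - 101 = 39.
The quantity actually transacted is the short side, demand: 13.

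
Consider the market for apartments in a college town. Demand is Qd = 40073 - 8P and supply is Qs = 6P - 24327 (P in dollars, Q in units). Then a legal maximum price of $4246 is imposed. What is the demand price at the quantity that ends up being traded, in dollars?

4865.5

Setting quantity demanded equal to quantity supplied, 40073 - 8P = 6P - 24327, gives P* = 4600 and Q* = 3273.
The ceiling of 4246 is below the equilibrium price 4600, so it binds.
At P = 4246: Qd = 40073 - 8·4246 = 6105 and Qs = 6·4246 - 24327 = 1149.
Only 1149 units reach the market. On the demand curve, the marginal buyer's willingness to pay at Q = 1149 is (40073 - 1149)/8 = 4865.5.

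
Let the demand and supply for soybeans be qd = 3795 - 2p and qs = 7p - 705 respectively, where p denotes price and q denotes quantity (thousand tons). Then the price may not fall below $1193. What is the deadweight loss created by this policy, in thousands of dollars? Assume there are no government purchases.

Without the control the market clears where 3795 - 2p = 7p - 705, i.e. p* = 500 and q* = 2795.
The floor of 1193 is above the equilibrium price 500, so it binds.
At p = 1193: qd = 3795 - 2·1193 = 1409 and qs = 7·1193 - 705 = 7646.
Quantity traded falls to 1409. At q = 1409 the demand price is (3795 - 1409)/2 = 1193 and the supply price is (705 + 1409)/7 = 302.
Deadweight loss = ½ · (1193 - 302) · (2795 - 1409) = ½ · 891 · 1386 = 617463.

617463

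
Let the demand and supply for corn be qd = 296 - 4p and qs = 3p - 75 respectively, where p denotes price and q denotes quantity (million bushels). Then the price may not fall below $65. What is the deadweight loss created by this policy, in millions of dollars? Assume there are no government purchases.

672

Setting quantity demanded equal to quantity supplied, 296 - 4p = 3p - 75, gives p* = 53 and q* = 84.
Since 65 > 53, the floor is binding.
At p = 65: qd = 296 - 4·65 = 36 and qs = 3·65 - 75 = 120.
Quantity traded falls to 36. At q = 36 the demand price is (296 - 36)/4 = 65 and the supply price is (75 + 36)/3 = 37.
Deadweight loss = ½ · (65 - 37) · (84 - 36) = ½ · 28 · 48 = 672.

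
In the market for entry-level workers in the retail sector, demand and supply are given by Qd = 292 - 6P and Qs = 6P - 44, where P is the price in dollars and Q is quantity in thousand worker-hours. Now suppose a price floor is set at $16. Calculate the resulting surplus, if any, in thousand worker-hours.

0

Without the control the market clears where 292 - 6P = 6P - 44, i.e. P* = 28 and Q* = 124.
The floor of 16 is below the equilibrium price 28, so it is not binding; the market clears at P* = 28, Q* = 124.
Since the control does not bind, there is no surplus.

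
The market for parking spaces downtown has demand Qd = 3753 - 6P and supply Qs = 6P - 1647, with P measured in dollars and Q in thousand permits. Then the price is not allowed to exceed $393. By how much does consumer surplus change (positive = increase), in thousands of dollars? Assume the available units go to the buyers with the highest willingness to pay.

30780

Setting quantity demanded equal to quantity supplied, 3753 - 6P = 6P - 1647, gives P* = 450 and Q* = 1053.
The ceiling of 393 is below the equilibrium price 450, so it binds.
At P = 393: Qd = 3753 - 6·393 = 1395 and Qs = 6·393 - 1647 = 711.
Consumer surplus without the control is ½ · (625.5 - 450) · 1053 = 92400.75.
With the ceiling, 711 units are sold at 393 (assume they go to the highest-value buyers). The demand price at Q = 711 is 507, so CS = ½ · [(625.5 - 393) + (507 - 393)] · 711 = 123180.75.
Change in consumer surplus = 123180.75 - 92400.75 = 30780.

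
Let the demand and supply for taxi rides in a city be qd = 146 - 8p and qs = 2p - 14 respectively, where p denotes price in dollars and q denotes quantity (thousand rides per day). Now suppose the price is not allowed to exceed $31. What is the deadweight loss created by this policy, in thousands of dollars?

0

Without the control the market clears where 146 - 8p = 2p - 14, i.e. p* = 16 and q* = 18.
The ceiling of 31 is above the equilibrium price 16, so it is not binding; the market clears at p* = 16, q* = 18.
Since the control does not bind, no trades are prevented and deadweight loss is zero.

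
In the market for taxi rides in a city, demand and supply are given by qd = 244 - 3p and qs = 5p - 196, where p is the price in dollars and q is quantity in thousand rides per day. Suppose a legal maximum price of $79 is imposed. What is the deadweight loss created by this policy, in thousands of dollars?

0

Equilibrium: 244 - 3p = 5p - 196, so 440 = 8p and p* = 55, q* = 79.
Since 79 is above p* = 55, the ceiling does not bind and the free-market outcome prevails.
Since the control does not bind, no trades are prevented and deadweight loss is zero.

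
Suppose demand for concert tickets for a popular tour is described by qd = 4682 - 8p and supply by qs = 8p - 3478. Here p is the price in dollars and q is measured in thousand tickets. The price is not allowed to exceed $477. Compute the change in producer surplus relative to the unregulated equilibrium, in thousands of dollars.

Setting quantity demanded equal to quantity supplied, 4682 - 8p = 8p - 3478, gives p* = 510 and q* = 602.
Since 477 < 510, the ceiling is binding.
At p = 477: qd = 4682 - 8·477 = 866 and qs = 8·477 - 3478 = 338.
Producer surplus without the control is ½ · (510 - 434.75) · 602 = 22650.25.
With the ceiling, producers sell 338 units at 477, so PS = ½ · (477 - 434.75) · 338 = 7140.25.
Change in producer surplus = 7140.25 - 22650.25 = -15510.

-15510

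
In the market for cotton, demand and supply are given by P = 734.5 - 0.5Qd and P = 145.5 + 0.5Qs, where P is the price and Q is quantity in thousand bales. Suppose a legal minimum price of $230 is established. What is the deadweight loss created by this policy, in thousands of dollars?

Rearranging demand gives Qd = 1469 - 2P; rearranging supply gives Qs = 2P - 291. In a free market, 1469 - 2P = 2P - 291 gives the equilibrium P* = 440, Q* = 589.
Since 230 is below P* = 440, the floor does not bind and the free-market outcome prevails.
Since the control does not bind, no trades are prevented and deadweight loss is zero.

0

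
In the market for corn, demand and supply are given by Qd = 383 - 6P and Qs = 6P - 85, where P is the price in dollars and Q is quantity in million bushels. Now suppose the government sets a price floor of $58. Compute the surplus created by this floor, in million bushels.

Setting quantity demanded equal to quantity supplied, 383 - 6P = 6P - 85, gives P* = 39 and Q* = 149.
Since 58 > 39, the floor is binding.
At P = 58: Qd = 383 - 6·58 = 35 and Qs = 6·58 - 85 = 263.
Surplus = Qs - Qd = 263 - 35 = 228.

228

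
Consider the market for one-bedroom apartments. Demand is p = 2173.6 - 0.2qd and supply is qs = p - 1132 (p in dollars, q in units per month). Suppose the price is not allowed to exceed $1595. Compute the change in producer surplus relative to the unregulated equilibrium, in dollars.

-269527.5

Rearranging demand gives qd = 10868 - 5p. Without the control the market clears where 10868 - 5p = p - 1132, i.e. p* = 2000 and q* = 868.
Because the ceiling (1595) lies below the market-clearing price, it is binding.
At p = 1595: qd = 10868 - 5·1595 = 2893 and qs = 1595 - 1132 = 463.
Producer surplus without the control is ½ · (2000 - 1132) · 868 = 376712.
With the ceiling, producers sell 463 units at 1595, so PS = ½ · (1595 - 1132) · 463 = 107184.5.
Change in producer surplus = 107184.5 - 376712 = -269527.5.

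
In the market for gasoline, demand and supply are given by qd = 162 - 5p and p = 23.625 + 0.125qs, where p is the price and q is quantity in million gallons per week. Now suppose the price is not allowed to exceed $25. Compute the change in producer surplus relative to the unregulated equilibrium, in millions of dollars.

Rearranging supply gives qs = 8p - 189. In a free market, 162 - 5p = 8p - 189 gives the equilibrium p* = 27, q* = 27.
The ceiling of 25 is below the equilibrium price 27, so it binds.
At p = 25: qd = 162 - 5·25 = 37 and qs = 8·25 - 189 = 11.
Producer surplus without the control is ½ · (27 - 23.625) · 27 = 45.5625.
With the ceiling, producers sell 11 units at 25, so PS = ½ · (25 - 23.625) · 11 = 7.5625.
Change in producer surplus = 7.5625 - 45.5625 = -38.

-38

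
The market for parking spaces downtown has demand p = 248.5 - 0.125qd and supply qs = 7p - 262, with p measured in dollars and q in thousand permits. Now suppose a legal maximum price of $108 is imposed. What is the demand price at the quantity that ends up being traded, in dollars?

Rearranging demand gives qd = 1988 - 8p. Setting quantity demanded equal to quantity supplied, 1988 - 8p = 7p - 262, gives p* = 150 and q* = 788.
Because the ceiling (108) lies below the market-clearing price, it is binding.
At p = 108: qd = 1988 - 8·108 = 1124 and qs = 7·108 - 262 = 494.
Only 494 units reach the market. On the demand curve, the marginal buyer's willingness to pay at q = 494 is (1988 - 494)/8 = 186.75.

186.75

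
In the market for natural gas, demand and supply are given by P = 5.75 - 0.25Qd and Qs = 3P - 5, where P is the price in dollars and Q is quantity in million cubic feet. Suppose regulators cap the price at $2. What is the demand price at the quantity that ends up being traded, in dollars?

5.5

Rearranging demand gives Qd = 23 - 4P. In a free market, 23 - 4P = 3P - 5 gives the equilibrium P* = 4, Q* = 7.
Since 2 < 4, the ceiling is binding.
At P = 2: Qd = 23 - 4·2 = 15 and Qs = 3·2 - 5 = 1.
Only 1 units reach the market. On the demand curve, the marginal buyer's willingness to pay at Q = 1 is (23 - 1)/4 = 5.5.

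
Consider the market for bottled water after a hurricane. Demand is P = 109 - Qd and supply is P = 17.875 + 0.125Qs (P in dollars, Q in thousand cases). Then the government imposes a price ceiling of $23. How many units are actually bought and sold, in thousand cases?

Rearranging demand gives Qd = 109 - P; rearranging supply gives Qs = 8P - 143. Equilibrium: 109 - P = 8P - 143, so 252 = 9P and P* = 28, Q* = 81.
Since 23 < 28, the ceiling is binding.
At P = 23: Qd = 109 - 23 = 86 and Qs = 8·23 - 143 = 41.
The quantity actually transacted is the short side, supply: 41.

41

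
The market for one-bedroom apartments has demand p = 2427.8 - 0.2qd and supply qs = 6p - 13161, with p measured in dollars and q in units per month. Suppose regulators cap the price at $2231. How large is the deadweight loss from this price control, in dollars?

31422.6

Rearranging demand gives qd = 12139 - 5p. In a free market, 12139 - 5p = 6p - 13161 gives the equilibrium p* = 2300, q* = 639.
The ceiling of 2231 is below the equilibrium price 2300, so it binds.
At p = 2231: qd = 12139 - 5·2231 = 984 and qs = 6·2231 - 13161 = 225.
Quantity traded falls to 225. At q = 225 the demand price is (12139 - 225)/5 = 2382.8 and the supply price is (13161 + 225)/6 = 2231.
Deadweight loss = ½ · (2382.8 - 2231) · (639 - 225) = ½ · 151.8 · 414 = 31422.6.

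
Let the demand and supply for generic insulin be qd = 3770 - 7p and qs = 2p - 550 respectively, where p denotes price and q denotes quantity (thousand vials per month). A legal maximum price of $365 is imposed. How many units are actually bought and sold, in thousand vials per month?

Setting quantity demanded equal to quantity supplied, 3770 - 7p = 2p - 550, gives p* = 480 and q* = 410.
Because the ceiling (365) lies below the market-clearing price, it is binding.
At p = 365: qd = 3770 - 7·365 = 1215 and qs = 2·365 - 550 = 180.
The quantity actually transacted is the short side, supply: 180.

180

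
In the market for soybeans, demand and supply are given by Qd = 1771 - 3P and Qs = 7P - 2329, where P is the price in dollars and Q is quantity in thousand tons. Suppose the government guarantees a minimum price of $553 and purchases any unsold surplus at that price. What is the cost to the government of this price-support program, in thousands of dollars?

790790

Setting quantity demanded equal to quantity supplied, 1771 - 3P = 7P - 2329, gives P* = 410 and Q* = 541.
The floor of 553 is above the equilibrium price 410, so it binds.
At P = 553: Qd = 1771 - 3·553 = 112 and Qs = 7·553 - 2329 = 1542.
Surplus = Qs - Qd = 1430.
Government expenditure = surplus × support price = 1430 × 553 = 790790.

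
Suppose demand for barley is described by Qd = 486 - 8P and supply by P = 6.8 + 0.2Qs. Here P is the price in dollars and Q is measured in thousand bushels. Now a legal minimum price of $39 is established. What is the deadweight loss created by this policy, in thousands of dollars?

0

Rearranging supply gives Qs = 5P - 34. Without the control the market clears where 486 - 8P = 5P - 34, i.e. P* = 40 and Q* = 166.
The floor of 39 is below the equilibrium price 40, so it is not binding; the market clears at P* = 40, Q* = 166.
Since the control does not bind, no trades are prevented and deadweight loss is zero.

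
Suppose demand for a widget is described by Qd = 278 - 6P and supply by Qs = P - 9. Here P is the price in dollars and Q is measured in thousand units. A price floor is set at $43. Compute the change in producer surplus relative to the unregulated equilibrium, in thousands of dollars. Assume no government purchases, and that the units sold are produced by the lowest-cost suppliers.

-32

Without the control the market clears where 278 - 6P = P - 9, i.e. P* = 41 and Q* = 32.
Since 43 > 41, the floor is binding.
At P = 43: Qd = 278 - 6·43 = 20 and Qs = 43 - 9 = 34.
Producer surplus without the control is ½ · (41 - 9) · 32 = 512.
With the floor, 20 units are sold at 43. The supply price at Q = 20 is 29, so PS = ½ · [(43 - 9) + (43 - 29)] · 20 = 480.
Change in producer surplus = 480 - 512 = -32.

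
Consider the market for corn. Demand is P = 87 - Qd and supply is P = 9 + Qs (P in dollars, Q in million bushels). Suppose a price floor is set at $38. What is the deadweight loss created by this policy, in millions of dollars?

0

Rearranging demand gives Qd = 87 - P; rearranging supply gives Qs = P - 9. Equilibrium: 87 - P = P - 9, so 96 = 2P and P* = 48, Q* = 39.
The floor of 38 is below the equilibrium price 48, so it is not binding; the market clears at P* = 48, Q* = 39.
Since the control does not bind, no trades are prevented and deadweight loss is zero.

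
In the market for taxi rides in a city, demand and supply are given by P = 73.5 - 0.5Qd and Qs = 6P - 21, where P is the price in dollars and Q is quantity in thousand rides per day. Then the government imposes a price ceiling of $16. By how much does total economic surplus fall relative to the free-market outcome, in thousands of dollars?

300

Rearranging demand gives Qd = 147 - 2P. Without the control the market clears where 147 - 2P = 6P - 21, i.e. P* = 21 and Q* = 105.
Because the ceiling (16) lies below the market-clearing price, it is binding.
At P = 16: Qd = 147 - 2·16 = 115 and Qs = 6·16 - 21 = 75.
Quantity traded falls to 75. At Q = 75 the demand price is (147 - 75)/2 = 36 and the supply price is (21 + 75)/6 = 16.
Deadweight loss = ½ · (36 - 16) · (105 - 75) = ½ · 20 · 30 = 300.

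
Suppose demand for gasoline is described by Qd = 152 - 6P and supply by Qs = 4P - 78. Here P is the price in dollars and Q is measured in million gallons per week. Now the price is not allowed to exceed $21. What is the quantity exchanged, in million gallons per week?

6

In a free market, 152 - 6P = 4P - 78 gives the equilibrium P* = 23, Q* = 14.
The ceiling of 21 is below the equilibrium price 23, so it binds.
At P = 21: Qd = 152 - 6·21 = 26 and Qs = 4·21 - 78 = 6.
The quantity actually transacted is the short side, supply: 6.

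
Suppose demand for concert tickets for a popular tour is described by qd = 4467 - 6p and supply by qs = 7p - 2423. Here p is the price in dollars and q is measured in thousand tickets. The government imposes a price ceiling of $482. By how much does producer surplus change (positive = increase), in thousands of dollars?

Setting quantity demanded equal to quantity supplied, 4467 - 6p = 7p - 2423, gives p* = 530 and q* = 1287.
Since 482 < 530, the ceiling is binding.
At p = 482: qd = 4467 - 6·482 = 1575 and qs = 7·482 - 2423 = 951.
Producer surplus without the control is ½ · (530 - 2423/7) · 1287 = 1656369/14.
With the ceiling, producers sell 951 units at 482, so PS = ½ · (482 - 2423/7) · 951 = 904401/14.
Change in producer surplus = 904401/14 - 1656369/14 = -53712.

-53712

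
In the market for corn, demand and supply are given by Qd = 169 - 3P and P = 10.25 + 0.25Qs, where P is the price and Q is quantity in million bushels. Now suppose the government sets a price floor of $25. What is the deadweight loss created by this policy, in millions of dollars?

Rearranging supply gives Qs = 4P - 41. Setting quantity demanded equal to quantity supplied, 169 - 3P = 4P - 41, gives P* = 30 and Q* = 79.
The floor of 25 is below the equilibrium price 30, so it is not binding; the market clears at P* = 30, Q* = 79.
Since the control does not bind, no trades are prevented and deadweight loss is zero.

0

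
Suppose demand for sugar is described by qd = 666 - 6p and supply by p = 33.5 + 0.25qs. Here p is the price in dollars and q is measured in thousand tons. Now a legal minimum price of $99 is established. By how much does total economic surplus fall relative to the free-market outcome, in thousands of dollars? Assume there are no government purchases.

2707.5

Rearranging supply gives qs = 4p - 134. Equilibrium: 666 - 6p = 4p - 134, so 800 = 10p and p* = 80, q* = 186.
Since 99 > 80, the floor is binding.
At p = 99: qd = 666 - 6·99 = 72 and qs = 4·99 - 134 = 262.
Quantity traded falls to 72. At q = 72 the demand price is (666 - 72)/6 = 99 and the supply price is (134 + 72)/4 = 51.5.
Deadweight loss = ½ · (99 - 51.5) · (186 - 72) = ½ · 47.5 · 114 = 2707.5.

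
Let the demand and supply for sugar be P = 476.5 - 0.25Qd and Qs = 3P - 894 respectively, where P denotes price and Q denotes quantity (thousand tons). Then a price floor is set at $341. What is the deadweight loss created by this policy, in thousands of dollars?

0

Rearranging demand gives Qd = 1906 - 4P. Equilibrium: 1906 - 4P = 3P - 894, so 2800 = 7P and P* = 400, Q* = 306.
Since 341 is below P* = 400, the floor does not bind and the free-market outcome prevails.
Since the control does not bind, no trades are prevented and deadweight loss is zero.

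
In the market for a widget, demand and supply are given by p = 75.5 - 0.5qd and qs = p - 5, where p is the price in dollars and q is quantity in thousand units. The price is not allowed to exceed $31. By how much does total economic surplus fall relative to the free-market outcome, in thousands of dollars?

Rearranging demand gives qd = 151 - 2p. Without the control the market clears where 151 - 2p = p - 5, i.e. p* = 52 and q* = 47.
Because the ceiling (31) lies below the market-clearing price, it is binding.
At p = 31: qd = 151 - 2·31 = 89 and qs = 31 - 5 = 26.
Quantity traded falls to 26. At q = 26 the demand price is (151 - 26)/2 = 62.5 and the supply price is 5 + 26 = 31.
Deadweight loss = ½ · (62.5 - 31) · (47 - 26) = ½ · 31.5 · 21 = 330.75.

330.75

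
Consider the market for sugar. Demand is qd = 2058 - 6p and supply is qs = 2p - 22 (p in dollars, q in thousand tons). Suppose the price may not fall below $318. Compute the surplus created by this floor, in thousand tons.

464

Setting quantity demanded equal to quantity supplied, 2058 - 6p = 2p - 22, gives p* = 260 and q* = 498.
The floor of 318 is above the equilibrium price 260, so it binds.
At p = 318: qd = 2058 - 6·318 = 150 and qs = 2·318 - 22 = 614.
Surplus = qs - qd = 614 - 150 = 464.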